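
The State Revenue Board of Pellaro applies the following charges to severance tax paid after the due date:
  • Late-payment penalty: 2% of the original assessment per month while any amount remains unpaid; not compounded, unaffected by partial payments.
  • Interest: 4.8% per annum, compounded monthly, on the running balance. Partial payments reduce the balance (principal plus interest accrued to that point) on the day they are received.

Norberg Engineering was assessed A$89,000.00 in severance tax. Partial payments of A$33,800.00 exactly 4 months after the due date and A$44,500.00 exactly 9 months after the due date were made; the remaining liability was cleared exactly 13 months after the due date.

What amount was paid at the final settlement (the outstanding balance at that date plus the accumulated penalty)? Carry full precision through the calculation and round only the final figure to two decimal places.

Monthly rate = 4.8% ÷ 12 = 0.4%
Balance at month 4: A$89,000.0000 × (1 + 0.004)^4 = A$90,432.5668…
After A$33,800.00 payment: A$90,432.5668… − A$33,800.00 = A$56,632.5668…
Balance at month 9: A$56,632.5668… × (1 + 0.004)^5 = A$57,774.3157…
After A$44,500.00 payment: A$57,774.3157… − A$44,500.00 = A$13,274.3157…
Balance at month 13: A$13,274.3157… × (1 + 0.004)^4 = A$13,487.9825…
Penalty: 13 × 2% × A$89,000.00 = A$23,140.00
Final settlement = outstanding balance + penalty = A$13,487.9825… + A$23,140.00 = A$36,627.98

A$36,627.98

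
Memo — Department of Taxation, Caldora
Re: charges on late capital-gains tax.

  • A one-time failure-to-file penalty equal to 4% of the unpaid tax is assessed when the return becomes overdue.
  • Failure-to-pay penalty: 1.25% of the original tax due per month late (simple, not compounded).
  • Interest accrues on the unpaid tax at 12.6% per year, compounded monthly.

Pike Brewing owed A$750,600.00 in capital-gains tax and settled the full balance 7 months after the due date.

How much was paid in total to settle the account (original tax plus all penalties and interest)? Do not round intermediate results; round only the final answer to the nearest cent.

A$903,239.16

Failure-to-file penalty: 4% × A$750,600.00 = A$30,024.00
Failure-to-pay penalty = 1.25% × A$750,600.00 × 7 mo = A$65,677.50
Interest (12.6%/yr ÷ 12 = 1.05%/month): A$750,600.00 × ((1 + 0.0105)^7 − 1) = A$56,937.6600…
Total = A$750,600.00 + A$95,701.5000 + A$56,937.6600… = A$903,239.16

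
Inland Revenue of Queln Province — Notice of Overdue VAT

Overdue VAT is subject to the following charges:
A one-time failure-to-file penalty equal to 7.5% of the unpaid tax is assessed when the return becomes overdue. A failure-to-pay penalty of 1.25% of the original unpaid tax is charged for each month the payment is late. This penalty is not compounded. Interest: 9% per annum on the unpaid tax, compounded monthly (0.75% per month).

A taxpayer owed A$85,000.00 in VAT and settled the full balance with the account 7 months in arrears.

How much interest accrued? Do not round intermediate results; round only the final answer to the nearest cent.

A$4,564.17

Interest: A$85,000.00 × ((1 + 0.0075)^7 − 1) = A$85,000.00 × 0.0536961… = A$4,564.1708…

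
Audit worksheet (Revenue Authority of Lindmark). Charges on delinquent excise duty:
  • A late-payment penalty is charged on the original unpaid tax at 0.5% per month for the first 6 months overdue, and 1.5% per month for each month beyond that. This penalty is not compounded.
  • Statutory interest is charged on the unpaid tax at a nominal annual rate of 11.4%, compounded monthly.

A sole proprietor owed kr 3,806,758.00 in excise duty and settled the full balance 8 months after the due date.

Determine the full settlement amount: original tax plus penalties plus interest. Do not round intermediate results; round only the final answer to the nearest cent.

Penalty, months 1–6: 6 × 0.5% × kr 3,806,758.00 = kr 114,202.74
Penalty, months 7–8: 2 × 1.5% × kr 3,806,758.00 = kr 114,202.74
Interest (11.4%/yr ÷ 12 = 0.95%/month): kr 3,806,758.00 × ((1 + 0.0095)^8 − 1) = kr 299,118.2464…
Total = kr 3,806,758.00 + kr 228,405.4800 + kr 299,118.2464… = kr 4,334,281.73

kr 4,334,281.73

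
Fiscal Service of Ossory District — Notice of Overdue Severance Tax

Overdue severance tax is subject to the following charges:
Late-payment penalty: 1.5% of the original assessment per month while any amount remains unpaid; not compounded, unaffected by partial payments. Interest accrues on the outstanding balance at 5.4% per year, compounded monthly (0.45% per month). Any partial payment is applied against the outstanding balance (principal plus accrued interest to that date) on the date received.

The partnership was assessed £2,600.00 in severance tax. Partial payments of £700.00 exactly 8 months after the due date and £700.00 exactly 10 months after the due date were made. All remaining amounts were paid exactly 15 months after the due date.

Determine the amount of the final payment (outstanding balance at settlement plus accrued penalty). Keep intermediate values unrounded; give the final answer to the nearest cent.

£1,927.90

Balance at month 8: £2,600.0000 × (1 + 0.0045)^8 = £2,695.0875…
After £700.00 payment: £2,695.0875… − £700.00 = £1,995.0875…
Balance at month 10: £1,995.0875… × (1 + 0.0045)^2 = £2,013.0837…
After £700.00 payment: £2,013.0837… − £700.00 = £1,313.0837…
Balance at month 15: £1,313.0837… × (1 + 0.0045)^5 = £1,342.8952…
Penalty: 15 × 1.5% × £2,600.00 = £585.00
Final settlement = outstanding balance + penalty = £1,342.8952… + £585.00 = £1,927.90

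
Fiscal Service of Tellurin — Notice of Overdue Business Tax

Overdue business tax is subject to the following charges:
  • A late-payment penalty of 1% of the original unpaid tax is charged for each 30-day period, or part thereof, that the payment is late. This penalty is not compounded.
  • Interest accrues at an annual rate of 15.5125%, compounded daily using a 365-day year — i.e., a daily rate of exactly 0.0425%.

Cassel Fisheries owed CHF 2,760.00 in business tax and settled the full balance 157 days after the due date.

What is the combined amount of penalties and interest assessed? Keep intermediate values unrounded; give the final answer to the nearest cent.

CHF 356.00

Penalty periods: ⌈157/30⌉ = 6; penalty = 6 × 1% × CHF 2,760.00 = CHF 165.60
Interest: CHF 2,760.00 × ((1 + 0.000425)^157 − 1) = CHF 2,760.00 × 0.06898631… = CHF 190.4022…
Penalties + interest = CHF 165.6000 + CHF 190.4022… = CHF 356.00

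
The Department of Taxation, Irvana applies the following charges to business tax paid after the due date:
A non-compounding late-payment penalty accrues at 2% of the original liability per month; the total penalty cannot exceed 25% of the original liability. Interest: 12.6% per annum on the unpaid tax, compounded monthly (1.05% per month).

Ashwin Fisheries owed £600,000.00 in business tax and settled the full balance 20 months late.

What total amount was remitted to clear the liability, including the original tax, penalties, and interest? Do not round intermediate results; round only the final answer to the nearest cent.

Penalty (uncapped): 20 × 2% × £600,000.00 = £240,000.00; cap = 25% × £600,000.00 = £150,000.00 → penalty = £150,000.00
Interest: £600,000.00 × ((1 + 0.0105)^20 − 1) = £600,000.00 × 0.2323281… = £139,396.8693…
Total = £600,000.00 + £150,000.0000 + £139,396.8693… = £889,396.87

£889,396.87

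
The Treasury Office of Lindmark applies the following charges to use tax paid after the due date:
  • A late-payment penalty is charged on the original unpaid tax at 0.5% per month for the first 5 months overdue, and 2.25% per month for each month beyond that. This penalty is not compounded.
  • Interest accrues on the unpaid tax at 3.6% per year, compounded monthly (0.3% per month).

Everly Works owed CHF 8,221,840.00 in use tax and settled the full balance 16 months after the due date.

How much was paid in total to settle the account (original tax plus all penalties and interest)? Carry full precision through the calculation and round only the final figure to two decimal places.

Penalty, months 1–5: 5 × 0.5% × CHF 8,221,840.00 = CHF 205,546.00
Penalty, months 6–16: 11 × 2.25% × CHF 8,221,840.00 = CHF 2,034,905.40
Interest: CHF 8,221,840.00 × ((1 + 0.003)^16 − 1) = CHF 8,221,840.00 × 0.0490953… = CHF 403,653.4423…
Total = CHF 8,221,840.00 + CHF 2,240,451.4000 + CHF 403,653.4423… = CHF 10,865,944.84

CHF 10,865,944.84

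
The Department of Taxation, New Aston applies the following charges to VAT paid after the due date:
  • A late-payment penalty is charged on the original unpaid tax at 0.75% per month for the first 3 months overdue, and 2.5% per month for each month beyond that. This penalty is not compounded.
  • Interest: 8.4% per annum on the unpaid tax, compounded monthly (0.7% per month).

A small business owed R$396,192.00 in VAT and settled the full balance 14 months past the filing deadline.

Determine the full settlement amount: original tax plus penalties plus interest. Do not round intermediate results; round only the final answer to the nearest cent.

R$554,702.99

Penalty, months 1–3: 3 × 0.75% × R$396,192.00 = R$8,914.32
Penalty, months 4–14: 11 × 2.5% × R$396,192.00 = R$108,952.80
Interest: R$396,192.00 × ((1 + 0.007)^14 − 1) = R$396,192.00 × 0.1025863… = R$40,643.8672…
Total = R$396,192.00 + R$117,867.1200 + R$40,643.8672… = R$554,702.99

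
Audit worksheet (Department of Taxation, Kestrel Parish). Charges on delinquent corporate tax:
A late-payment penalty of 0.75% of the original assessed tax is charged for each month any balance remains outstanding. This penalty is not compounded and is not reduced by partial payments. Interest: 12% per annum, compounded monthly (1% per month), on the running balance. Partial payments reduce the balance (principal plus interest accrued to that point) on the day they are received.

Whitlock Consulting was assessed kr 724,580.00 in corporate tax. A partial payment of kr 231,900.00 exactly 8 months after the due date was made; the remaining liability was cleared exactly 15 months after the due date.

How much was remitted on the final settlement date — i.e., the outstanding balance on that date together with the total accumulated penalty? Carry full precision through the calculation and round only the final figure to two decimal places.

Balance at month 8: kr 724,580.0000 × (1 + 0.01)^8 = kr 784,616.3118…
After kr 231,900.00 payment: kr 784,616.3118… − kr 231,900.00 = kr 552,716.3118…
Balance at month 15: kr 552,716.3118… × (1 + 0.01)^7 = kr 592,586.6975…
Penalty: 15 × 0.75% × kr 724,580.00 = kr 81,515.25
Final settlement = outstanding balance + penalty = kr 592,586.6975… + kr 81,515.25 = kr 674,101.95

kr 674,101.95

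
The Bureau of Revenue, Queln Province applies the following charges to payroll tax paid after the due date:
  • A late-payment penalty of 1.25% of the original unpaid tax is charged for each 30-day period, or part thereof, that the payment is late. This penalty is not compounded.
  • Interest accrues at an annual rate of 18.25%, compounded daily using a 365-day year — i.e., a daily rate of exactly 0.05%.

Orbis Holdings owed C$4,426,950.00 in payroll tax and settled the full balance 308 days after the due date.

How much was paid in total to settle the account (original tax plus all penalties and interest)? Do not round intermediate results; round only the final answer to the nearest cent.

Penalty periods: ⌈308/30⌉ = 11; penalty = 11 × 1.25% × C$4,426,950.00 = C$608,705.63…
Interest: C$4,426,950.00 × ((1 + 0.0005)^308 − 1) = C$4,426,950.00 × 0.16644599… = C$736,848.0874…
Total = C$4,426,950.00 + C$608,705.6250 + C$736,848.0874… = C$5,772,503.71

C$5,772,503.71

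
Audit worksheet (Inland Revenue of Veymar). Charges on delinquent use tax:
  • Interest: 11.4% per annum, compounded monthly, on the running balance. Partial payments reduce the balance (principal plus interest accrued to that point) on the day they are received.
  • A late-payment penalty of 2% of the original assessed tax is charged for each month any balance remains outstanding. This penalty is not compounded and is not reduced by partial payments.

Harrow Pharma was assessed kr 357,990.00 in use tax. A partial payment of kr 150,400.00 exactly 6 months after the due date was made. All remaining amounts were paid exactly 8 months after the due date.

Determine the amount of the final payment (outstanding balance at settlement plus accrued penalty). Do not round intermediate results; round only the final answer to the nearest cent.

Monthly rate = 11.4% ÷ 12 = 0.95%
Balance at month 6: kr 357,990.0000 × (1 + 0.0095)^6 = kr 378,886.2415…
After kr 150,400.00 payment: kr 378,886.2415… − kr 150,400.00 = kr 228,486.2415…
Balance at month 8: kr 228,486.2415… × (1 + 0.0095)^2 = kr 232,848.1010…
Penalty: 8 × 2% × kr 357,990.00 = kr 57,278.40
Final settlement = outstanding balance + penalty = kr 232,848.1010… + kr 57,278.40 = kr 290,126.50

kr 290,126.50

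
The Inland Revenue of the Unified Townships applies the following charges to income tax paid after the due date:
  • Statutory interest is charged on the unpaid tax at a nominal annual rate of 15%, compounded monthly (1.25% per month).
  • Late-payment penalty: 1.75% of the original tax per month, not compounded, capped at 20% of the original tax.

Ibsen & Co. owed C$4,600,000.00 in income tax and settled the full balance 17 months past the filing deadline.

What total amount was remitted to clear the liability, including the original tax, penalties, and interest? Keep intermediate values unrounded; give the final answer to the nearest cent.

C$6,601,635.57

Penalty (uncapped): 17 × 1.75% × C$4,600,000.00 = C$1,368,500.00; cap = 20% × C$4,600,000.00 = C$920,000.00 → penalty = C$920,000.00
Interest: C$4,600,000.00 × ((1 + 0.0125)^17 − 1) = C$4,600,000.00 × 0.2351382… = C$1,081,635.5684…
Total = C$4,600,000.00 + C$920,000.0000 + C$1,081,635.5684… = C$6,601,635.57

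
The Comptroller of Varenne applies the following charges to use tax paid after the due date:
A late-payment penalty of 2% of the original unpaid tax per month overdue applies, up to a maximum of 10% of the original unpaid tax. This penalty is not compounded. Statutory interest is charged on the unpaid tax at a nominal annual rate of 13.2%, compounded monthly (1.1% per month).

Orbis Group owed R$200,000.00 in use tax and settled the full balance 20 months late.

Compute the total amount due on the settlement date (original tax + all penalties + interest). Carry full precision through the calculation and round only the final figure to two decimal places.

R$268,916.17

Penalty (uncapped): 20 × 2% × R$200,000.00 = R$80,000.00; cap = 10% × R$200,000.00 = R$20,000.00 → penalty = R$20,000.00
Interest: R$200,000.00 × ((1 + 0.011)^20 − 1) = R$200,000.00 × 0.2445808… = R$48,916.1686…
Total = R$200,000.00 + R$20,000.0000 + R$48,916.1686… = R$268,916.17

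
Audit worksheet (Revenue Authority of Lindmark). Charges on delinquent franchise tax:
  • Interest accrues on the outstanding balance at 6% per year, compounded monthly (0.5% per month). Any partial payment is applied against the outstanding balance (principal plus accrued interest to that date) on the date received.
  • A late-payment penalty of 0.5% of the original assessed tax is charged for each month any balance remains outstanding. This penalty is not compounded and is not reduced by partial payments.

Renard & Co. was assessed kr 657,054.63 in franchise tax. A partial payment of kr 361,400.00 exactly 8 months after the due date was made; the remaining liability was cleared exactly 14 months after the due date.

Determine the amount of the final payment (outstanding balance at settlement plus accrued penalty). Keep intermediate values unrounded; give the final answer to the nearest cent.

Balance at month 8: kr 657,054.6300 × (1 + 0.005)^8 = kr 683,801.3817…
After kr 361,400.00 payment: kr 683,801.3817… − kr 361,400.00 = kr 322,401.3817…
Balance at month 14: kr 322,401.3817… × (1 + 0.005)^6 = kr 332,195.1327…
Penalty: 14 × 0.5% × kr 657,054.63 = kr 45,993.82…
Final settlement = outstanding balance + penalty = kr 332,195.1327… + kr 45,993.82… = kr 378,188.96

kr 378,188.96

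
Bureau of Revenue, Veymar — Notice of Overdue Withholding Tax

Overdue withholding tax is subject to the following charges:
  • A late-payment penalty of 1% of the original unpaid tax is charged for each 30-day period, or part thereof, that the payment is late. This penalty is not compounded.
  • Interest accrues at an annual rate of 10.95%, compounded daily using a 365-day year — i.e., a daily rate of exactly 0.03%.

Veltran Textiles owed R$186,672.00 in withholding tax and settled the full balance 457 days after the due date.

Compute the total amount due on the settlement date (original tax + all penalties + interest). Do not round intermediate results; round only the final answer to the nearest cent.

R$243,965.23

Penalty periods: ⌈457/30⌉ = 16; penalty = 16 × 1% × R$186,672.00 = R$29,867.52
Interest: R$186,672.00 × ((1 + 0.0003)^457 − 1) = R$186,672.00 × 0.14691926… = R$27,425.7112…
Total = R$186,672.00 + R$29,867.5200 + R$27,425.7112… = R$243,965.23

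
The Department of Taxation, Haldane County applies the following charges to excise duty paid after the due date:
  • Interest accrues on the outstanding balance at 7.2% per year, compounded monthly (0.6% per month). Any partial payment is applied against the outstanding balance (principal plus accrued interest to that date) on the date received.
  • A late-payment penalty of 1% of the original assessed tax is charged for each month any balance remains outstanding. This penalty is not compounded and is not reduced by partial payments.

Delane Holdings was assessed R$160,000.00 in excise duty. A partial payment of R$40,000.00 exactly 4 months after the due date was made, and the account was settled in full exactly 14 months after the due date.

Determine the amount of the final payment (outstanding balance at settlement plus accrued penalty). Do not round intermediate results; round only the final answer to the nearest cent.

R$153,911.10

Balance at month 4: R$160,000.0000 × (1 + 0.006)^4 = R$163,874.6984…
After R$40,000.00 payment: R$163,874.6984… − R$40,000.00 = R$123,874.6984…
Balance at month 14: R$123,874.6984… × (1 + 0.006)^10 = R$131,511.1022…
Penalty: 14 × 1% × R$160,000.00 = R$22,400.00
Final settlement = outstanding balance + penalty = R$131,511.1022… + R$22,400.00 = R$153,911.10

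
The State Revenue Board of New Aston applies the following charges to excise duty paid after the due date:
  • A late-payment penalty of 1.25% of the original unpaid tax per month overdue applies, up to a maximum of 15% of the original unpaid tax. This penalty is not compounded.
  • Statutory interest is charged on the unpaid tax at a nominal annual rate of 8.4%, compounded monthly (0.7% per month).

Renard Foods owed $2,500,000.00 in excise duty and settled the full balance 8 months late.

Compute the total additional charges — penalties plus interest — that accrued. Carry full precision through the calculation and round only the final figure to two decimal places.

Penalty: 8 × 1.25% × $2,500,000.00 = $250,000.00 (below the 15% cap of $375,000.00)
Interest: $2,500,000.00 × ((1 + 0.007)^8 − 1) = $2,500,000.00 × 0.0573914… = $143,478.4425…
Penalties + interest = $250,000.0000 + $143,478.4425… = $393,478.44

$393,478.44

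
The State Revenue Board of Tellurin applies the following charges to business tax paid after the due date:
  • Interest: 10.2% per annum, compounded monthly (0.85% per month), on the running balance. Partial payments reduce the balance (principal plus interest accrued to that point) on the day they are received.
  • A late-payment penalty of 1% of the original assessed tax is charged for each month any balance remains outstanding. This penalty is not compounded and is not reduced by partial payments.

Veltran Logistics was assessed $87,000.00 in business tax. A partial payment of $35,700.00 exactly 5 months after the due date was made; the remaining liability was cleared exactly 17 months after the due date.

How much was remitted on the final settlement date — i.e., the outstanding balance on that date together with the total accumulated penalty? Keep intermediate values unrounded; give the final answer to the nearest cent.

Balance at month 5: $87,000.0000 × (1 + 0.0085)^5 = $90,760.8941…
After $35,700.00 payment: $90,760.8941… − $35,700.00 = $55,060.8941…
Balance at month 17: $55,060.8941… × (1 + 0.0085)^12 = $60,947.2465…
Penalty: 17 × 1% × $87,000.00 = $14,790.00
Final settlement = outstanding balance + penalty = $60,947.2465… + $14,790.00 = $75,737.25

$75,737.25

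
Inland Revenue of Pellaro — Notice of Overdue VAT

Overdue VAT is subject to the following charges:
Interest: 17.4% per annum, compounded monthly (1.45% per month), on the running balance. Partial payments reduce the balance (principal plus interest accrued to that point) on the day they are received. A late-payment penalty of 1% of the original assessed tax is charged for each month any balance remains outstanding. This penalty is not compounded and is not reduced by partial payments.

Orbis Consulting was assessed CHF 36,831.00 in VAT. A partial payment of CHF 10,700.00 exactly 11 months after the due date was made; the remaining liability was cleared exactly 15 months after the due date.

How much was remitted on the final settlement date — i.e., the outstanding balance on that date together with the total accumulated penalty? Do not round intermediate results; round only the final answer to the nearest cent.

Balance at month 11: CHF 36,831.0000 × (1 + 0.0145)^11 = CHF 43,150.5242…
After CHF 10,700.00 payment: CHF 43,150.5242… − CHF 10,700.00 = CHF 32,450.5242…
Balance at month 15: CHF 32,450.5242… × (1 + 0.0145)^4 = CHF 34,373.9881…
Penalty: 15 × 1% × CHF 36,831.00 = CHF 5,524.65
Final settlement = outstanding balance + penalty = CHF 34,373.9881… + CHF 5,524.65 = CHF 39,898.64

CHF 39,898.64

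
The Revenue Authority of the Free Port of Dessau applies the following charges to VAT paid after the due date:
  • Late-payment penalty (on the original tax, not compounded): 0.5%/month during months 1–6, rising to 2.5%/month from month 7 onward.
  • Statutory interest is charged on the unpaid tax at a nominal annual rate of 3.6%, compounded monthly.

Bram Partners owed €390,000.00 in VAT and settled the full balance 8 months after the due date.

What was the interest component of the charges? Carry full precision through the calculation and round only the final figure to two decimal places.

€9,458.87

Interest (3.6%/yr ÷ 12 = 0.3%/month): €390,000.00 × ((1 + 0.003)^8 − 1) = €9,458.8719…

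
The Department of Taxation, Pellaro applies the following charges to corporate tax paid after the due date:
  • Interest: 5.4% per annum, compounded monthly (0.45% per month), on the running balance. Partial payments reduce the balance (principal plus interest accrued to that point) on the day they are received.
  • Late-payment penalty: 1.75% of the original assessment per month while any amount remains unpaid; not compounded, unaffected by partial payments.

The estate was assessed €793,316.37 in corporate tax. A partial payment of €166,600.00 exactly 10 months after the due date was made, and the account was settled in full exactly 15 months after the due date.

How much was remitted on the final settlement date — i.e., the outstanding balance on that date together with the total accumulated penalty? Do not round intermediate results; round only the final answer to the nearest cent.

Balance at month 10: €793,316.3700 × (1 + 0.0045)^10 = €829,747.2598…
After €166,600.00 payment: €829,747.2598… − €166,600.00 = €663,147.2598…
Balance at month 15: €663,147.2598… × (1 + 0.0045)^5 = €678,202.9661…
Penalty: 15 × 1.75% × €793,316.37 = €208,245.55…
Final settlement = outstanding balance + penalty = €678,202.9661… + €208,245.55… = €886,448.51

€886,448.51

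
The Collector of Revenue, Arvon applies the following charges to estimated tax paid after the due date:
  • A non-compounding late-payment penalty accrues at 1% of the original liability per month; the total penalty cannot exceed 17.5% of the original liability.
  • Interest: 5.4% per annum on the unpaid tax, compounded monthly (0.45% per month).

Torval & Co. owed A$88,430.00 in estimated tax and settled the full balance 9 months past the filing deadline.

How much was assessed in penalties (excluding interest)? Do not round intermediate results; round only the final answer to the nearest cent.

A$7,958.70

Penalty: 9 × 1% × A$88,430.00 = A$7,958.70 (below the 17.5% cap of A$15,475.25)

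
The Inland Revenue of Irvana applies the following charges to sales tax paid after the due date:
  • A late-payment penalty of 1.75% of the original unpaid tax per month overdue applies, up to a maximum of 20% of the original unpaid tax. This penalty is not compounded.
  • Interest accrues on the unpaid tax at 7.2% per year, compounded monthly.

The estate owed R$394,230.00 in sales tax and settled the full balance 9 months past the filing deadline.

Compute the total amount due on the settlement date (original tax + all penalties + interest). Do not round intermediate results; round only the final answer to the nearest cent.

Penalty: 9 × 1.75% × R$394,230.00 = R$62,091.23… (below the 20% cap of R$78,846.00)
Interest (7.2%/yr ÷ 12 = 0.6%/month): R$394,230.00 × ((1 + 0.006)^9 − 1) = R$21,806.5598…
Total = R$394,230.00 + R$62,091.2250 + R$21,806.5598… = R$478,127.78

R$478,127.78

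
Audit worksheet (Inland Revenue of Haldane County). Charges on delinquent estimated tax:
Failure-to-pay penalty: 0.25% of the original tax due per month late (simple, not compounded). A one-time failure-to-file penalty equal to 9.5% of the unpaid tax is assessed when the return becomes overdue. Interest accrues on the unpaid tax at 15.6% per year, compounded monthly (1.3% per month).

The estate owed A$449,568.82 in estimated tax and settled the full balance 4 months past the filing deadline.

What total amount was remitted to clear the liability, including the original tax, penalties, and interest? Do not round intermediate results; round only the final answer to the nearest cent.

Failure-to-file penalty: 9.5% × A$449,568.82 = A$42,709.04…
Failure-to-pay penalty = 0.25% × A$449,568.82 × 4 mo = A$4,495.69…
Interest: A$449,568.82 × ((1 + 0.013)^4 − 1) = A$449,568.82 × 0.0530228… = A$23,837.4051…
Total = A$449,568.82 + A$47,204.7261 + A$23,837.4051… = A$520,610.95

A$520,610.95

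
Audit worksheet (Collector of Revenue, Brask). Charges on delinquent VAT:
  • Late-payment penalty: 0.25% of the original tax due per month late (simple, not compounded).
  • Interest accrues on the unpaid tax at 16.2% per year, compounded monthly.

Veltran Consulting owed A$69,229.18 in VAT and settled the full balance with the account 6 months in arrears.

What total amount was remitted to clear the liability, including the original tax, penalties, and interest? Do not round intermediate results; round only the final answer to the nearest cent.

A$76,067.88

Late-payment penalty: 6 × 0.25% × A$69,229.18 = A$1,038.44…
Interest (16.2%/yr ÷ 12 = 1.35%/month): A$69,229.18 × ((1 + 0.0135)^6 − 1) = A$5,800.2601…
Total = A$69,229.18 + A$1,038.4377 + A$5,800.2601… = A$76,067.88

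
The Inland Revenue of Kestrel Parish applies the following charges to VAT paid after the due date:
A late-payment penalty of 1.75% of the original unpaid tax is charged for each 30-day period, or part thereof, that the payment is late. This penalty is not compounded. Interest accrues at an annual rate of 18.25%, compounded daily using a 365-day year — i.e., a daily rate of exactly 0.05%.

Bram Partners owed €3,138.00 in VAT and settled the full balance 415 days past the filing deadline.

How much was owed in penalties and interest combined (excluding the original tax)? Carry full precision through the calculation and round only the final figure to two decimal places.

€1,492.23

Penalty periods: ⌈415/30⌉ = 14; penalty = 14 × 1.75% × €3,138.00 = €768.81
Interest: €3,138.00 × ((1 + 0.0005)^415 − 1) = €3,138.00 × 0.23053390… = €723.4154…
Penalties + interest = €768.8100 + €723.4154… = €1,492.23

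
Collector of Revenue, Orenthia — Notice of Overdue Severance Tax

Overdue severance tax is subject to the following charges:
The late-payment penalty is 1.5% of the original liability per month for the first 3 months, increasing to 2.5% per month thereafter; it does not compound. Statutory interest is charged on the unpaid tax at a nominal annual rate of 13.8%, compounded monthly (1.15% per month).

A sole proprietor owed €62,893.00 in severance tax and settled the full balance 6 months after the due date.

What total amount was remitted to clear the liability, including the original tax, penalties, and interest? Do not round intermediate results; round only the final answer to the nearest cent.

Penalty, months 1–3: 3 × 1.5% × €62,893.00 = €2,830.19…
Penalty, months 4–6: 3 × 2.5% × €62,893.00 = €4,716.98…
Interest: €62,893.00 × ((1 + 0.0115)^6 − 1) = €62,893.00 × 0.0710144… = €4,466.3106…
Total = €62,893.00 + €7,547.1600 + €4,466.3106… = €74,906.47

€74,906.47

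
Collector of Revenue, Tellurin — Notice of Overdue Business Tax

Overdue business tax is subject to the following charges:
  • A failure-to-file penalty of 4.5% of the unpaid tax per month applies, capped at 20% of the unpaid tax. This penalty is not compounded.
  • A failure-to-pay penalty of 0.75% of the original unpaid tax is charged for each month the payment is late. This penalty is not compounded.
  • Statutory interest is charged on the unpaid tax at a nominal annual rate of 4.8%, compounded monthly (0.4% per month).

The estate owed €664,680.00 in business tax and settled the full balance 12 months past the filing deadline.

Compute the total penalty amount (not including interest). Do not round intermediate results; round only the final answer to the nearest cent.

Failure-to-file: 12 × 4.5% × €664,680.00 = €358,927.20, capped at 20% × €664,680.00 = €132,936.00
Failure-to-pay penalty: 12 × 0.75% × €664,680.00 = €59,821.20
Total penalty = €132,936.00 + €59,821.20 = €192,757.20

€192,757.20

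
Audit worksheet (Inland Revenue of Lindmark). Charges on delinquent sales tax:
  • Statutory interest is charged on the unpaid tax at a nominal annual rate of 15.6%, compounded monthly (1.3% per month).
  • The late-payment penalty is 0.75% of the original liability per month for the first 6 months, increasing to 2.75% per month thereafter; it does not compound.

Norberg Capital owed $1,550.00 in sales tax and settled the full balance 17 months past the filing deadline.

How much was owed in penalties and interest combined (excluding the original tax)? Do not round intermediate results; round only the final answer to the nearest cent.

$919.22

Penalty, months 1–6: 6 × 0.75% × $1,550.00 = $69.75
Penalty, months 7–17: 11 × 2.75% × $1,550.00 = $468.88…
Interest: $1,550.00 × ((1 + 0.013)^17 − 1) = $1,550.00 × 0.2455483… = $380.5999…
Penalties + interest = $538.6250 + $380.5999… = $919.22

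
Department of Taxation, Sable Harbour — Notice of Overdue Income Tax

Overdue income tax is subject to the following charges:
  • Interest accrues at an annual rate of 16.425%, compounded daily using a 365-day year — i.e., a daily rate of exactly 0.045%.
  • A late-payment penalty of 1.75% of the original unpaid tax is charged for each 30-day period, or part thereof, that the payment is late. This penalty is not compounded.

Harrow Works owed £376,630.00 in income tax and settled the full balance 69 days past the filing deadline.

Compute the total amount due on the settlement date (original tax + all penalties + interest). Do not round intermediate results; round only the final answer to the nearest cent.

Penalty periods: ⌈69/30⌉ = 3; penalty = 3 × 1.75% × £376,630.00 = £19,773.08…
Interest: £376,630.00 × ((1 + 0.00045)^69 − 1) = £376,630.00 × 0.03152988… = £11,875.0968…
Total = £376,630.00 + £19,773.0750 + £11,875.0968… = £408,278.17

£408,278.17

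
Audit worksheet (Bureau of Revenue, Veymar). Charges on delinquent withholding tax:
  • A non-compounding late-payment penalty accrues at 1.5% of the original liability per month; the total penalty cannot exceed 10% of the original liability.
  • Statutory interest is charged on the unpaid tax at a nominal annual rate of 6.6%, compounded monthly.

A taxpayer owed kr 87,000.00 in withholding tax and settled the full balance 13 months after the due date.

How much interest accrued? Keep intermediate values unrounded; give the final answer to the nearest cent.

Interest (6.6%/yr ÷ 12 = 0.55%/month): kr 87,000.00 × ((1 + 0.0055)^13 − 1) = kr 6,429.9737…

kr 6,429.97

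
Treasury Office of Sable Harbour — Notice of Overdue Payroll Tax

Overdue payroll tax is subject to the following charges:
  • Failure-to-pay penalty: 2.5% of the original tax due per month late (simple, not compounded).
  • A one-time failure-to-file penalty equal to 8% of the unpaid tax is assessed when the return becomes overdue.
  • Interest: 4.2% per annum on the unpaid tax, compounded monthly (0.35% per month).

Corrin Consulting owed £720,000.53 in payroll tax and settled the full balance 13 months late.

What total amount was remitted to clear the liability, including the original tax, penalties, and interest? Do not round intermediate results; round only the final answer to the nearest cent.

£1,045,057.64

Failure-to-file penalty: 8% × £720,000.53 = £57,600.04…
Failure-to-pay penalty = 2.5% × £720,000.53 × 13 mo = £234,000.17…
Interest: £720,000.53 × ((1 + 0.0035)^13 − 1) = £720,000.53 × 0.0464679… = £33,456.8912…
Total = £720,000.53 + £291,600.2147… + £33,456.8912… = £1,045,057.64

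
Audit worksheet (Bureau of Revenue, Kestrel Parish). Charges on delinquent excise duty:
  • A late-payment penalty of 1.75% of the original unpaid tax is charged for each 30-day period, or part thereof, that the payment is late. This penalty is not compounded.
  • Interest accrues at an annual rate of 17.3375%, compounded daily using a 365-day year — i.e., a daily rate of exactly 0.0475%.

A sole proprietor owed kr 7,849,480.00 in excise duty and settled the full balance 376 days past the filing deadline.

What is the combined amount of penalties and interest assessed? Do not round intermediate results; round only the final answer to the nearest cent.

Penalty periods: ⌈376/30⌉ = 13; penalty = 13 × 1.75% × kr 7,849,480.00 = kr 1,785,756.70
Interest: kr 7,849,480.00 × ((1 + 0.000475)^376 − 1) = kr 7,849,480.00 × 0.19549174… = kr 1,534,508.4778…
Penalties + interest = kr 1,785,756.7000 + kr 1,534,508.4778… = kr 3,320,265.18

kr 3,320,265.18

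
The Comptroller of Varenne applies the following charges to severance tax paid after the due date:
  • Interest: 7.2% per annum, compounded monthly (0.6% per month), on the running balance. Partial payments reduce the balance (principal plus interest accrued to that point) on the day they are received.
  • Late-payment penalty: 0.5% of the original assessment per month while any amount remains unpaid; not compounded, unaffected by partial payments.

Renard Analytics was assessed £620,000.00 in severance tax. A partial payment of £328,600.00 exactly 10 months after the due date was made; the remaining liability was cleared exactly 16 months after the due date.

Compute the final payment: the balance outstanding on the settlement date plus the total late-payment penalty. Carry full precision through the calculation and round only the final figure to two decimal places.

£391,266.41

Balance at month 10: £620,000.0000 × (1 + 0.006)^10 = £658,220.6404…
After £328,600.00 payment: £658,220.6404… − £328,600.00 = £329,620.6404…
Balance at month 16: £329,620.6404… × (1 + 0.006)^6 = £341,666.4089…
Penalty: 16 × 0.5% × £620,000.00 = £49,600.00
Final settlement = outstanding balance + penalty = £341,666.4089… + £49,600.00 = £391,266.41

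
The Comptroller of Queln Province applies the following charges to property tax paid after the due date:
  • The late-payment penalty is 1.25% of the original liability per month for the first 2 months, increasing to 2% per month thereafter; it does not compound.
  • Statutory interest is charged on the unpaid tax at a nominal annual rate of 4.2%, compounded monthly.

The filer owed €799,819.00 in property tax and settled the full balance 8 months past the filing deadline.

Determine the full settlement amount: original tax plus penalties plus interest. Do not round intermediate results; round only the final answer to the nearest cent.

€938,463.95

Penalty, months 1–2: 2 × 1.25% × €799,819.00 = €19,995.48…
Penalty, months 3–8: 6 × 2% × €799,819.00 = €95,978.28
Interest (4.2%/yr ÷ 12 = 0.35%/month): €799,819.00 × ((1 + 0.0035)^8 − 1) = €22,671.1987…
Total = €799,819.00 + €115,973.7550 + €22,671.1987… = €938,463.95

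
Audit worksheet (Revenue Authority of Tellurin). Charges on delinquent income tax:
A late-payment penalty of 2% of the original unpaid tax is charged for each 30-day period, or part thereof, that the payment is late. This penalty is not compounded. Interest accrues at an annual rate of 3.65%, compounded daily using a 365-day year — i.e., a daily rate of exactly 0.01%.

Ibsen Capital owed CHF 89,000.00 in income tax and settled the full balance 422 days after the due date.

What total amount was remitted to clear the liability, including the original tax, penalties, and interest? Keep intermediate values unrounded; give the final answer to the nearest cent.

CHF 119,535.98

Penalty periods: ⌈422/30⌉ = 15; penalty = 15 × 2% × CHF 89,000.00 = CHF 26,700.00
Interest: CHF 89,000.00 × ((1 + 0.0001)^422 − 1) = CHF 89,000.00 × 0.04310088… = CHF 3,835.9781…
Total = CHF 89,000.00 + CHF 26,700.0000 + CHF 3,835.9781… = CHF 119,535.98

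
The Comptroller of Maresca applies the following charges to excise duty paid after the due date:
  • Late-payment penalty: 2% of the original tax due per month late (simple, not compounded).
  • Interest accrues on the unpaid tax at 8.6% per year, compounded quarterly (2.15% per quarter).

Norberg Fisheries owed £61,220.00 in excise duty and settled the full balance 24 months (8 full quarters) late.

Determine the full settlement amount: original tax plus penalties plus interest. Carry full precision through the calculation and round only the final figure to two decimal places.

Late-payment penalty: 24 × 2% × £61,220.00 = £29,385.60
Interest: £61,220.00 × ((1 + 0.0215)^8 − 1) = £61,220.00 × 0.1855148… = £11,357.2140…
Total = £61,220.00 + £29,385.6000 + £11,357.2140… = £101,962.81

£101,962.81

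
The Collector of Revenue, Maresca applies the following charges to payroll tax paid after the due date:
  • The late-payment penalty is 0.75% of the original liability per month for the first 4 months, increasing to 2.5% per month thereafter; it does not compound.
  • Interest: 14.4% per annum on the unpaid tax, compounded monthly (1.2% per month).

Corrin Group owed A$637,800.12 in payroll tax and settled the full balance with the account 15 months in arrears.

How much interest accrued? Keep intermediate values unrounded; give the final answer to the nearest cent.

A$124,967.56

Interest: A$637,800.12 × ((1 + 0.012)^15 − 1) = A$637,800.12 × 0.1959353… = A$124,967.5624…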